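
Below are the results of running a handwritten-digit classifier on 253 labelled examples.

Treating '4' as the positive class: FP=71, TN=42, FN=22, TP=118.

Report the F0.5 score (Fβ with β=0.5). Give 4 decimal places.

Fβ = (1+β²)·TP / ((1+β²)·TP + β²·FN + FP), with β²=1/4
= 1.25·118 / (1.25·118 + 0.25·22 + 71) = 0.6585

0.6585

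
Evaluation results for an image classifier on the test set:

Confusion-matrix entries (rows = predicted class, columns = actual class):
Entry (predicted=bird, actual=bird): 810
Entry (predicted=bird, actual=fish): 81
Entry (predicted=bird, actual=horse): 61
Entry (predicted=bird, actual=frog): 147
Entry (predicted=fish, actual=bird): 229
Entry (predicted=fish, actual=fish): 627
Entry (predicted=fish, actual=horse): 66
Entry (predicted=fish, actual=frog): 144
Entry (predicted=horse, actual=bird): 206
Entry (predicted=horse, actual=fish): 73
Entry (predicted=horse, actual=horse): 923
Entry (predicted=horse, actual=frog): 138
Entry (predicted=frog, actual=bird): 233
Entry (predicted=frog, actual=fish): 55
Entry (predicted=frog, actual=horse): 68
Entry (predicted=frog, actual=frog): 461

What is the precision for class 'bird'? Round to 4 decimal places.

0.7370

One-vs-rest for 'bird': TP = diagonal; FP = other classes predicted 'bird'; FN = 'bird' predicted as other.
precision = TP/(TP+FP).
bird: TP=810, FP=81+61+147=289 → 810/1099 = 0.73703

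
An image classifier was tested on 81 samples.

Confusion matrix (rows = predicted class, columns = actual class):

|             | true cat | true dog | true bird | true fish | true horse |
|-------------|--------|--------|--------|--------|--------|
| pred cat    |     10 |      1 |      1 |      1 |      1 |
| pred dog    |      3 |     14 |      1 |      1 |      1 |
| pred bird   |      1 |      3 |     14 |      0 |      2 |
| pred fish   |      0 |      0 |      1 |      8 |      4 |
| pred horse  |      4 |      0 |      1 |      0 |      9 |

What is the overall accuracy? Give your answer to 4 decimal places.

0.6790

Accuracy = trace / total = (10+14+14+8+9=55) / 81 = 55/81 = 0.6790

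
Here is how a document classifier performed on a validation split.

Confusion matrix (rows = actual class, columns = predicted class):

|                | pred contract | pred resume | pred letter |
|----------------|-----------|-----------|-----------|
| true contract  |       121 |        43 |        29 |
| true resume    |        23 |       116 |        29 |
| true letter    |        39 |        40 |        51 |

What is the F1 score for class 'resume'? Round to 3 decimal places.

One-vs-rest for 'resume': TP = diagonal; FP = other classes predicted 'resume'; FN = 'resume' predicted as other.
F1 score = 2·TP/(2·TP+FP+FN).
resume: TP=116, FP=43+40=83, FN=23+29=52 → 232/367 = 0.6322

0.632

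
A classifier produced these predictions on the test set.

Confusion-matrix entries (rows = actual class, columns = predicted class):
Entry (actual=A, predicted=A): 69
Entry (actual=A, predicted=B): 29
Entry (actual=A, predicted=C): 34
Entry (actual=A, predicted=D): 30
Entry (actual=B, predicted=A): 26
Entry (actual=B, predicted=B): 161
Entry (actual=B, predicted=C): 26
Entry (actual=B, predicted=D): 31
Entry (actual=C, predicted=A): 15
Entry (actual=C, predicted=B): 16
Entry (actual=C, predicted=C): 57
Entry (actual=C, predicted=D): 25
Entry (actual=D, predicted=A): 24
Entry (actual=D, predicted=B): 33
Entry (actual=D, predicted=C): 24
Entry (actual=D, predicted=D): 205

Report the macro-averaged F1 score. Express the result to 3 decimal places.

0.573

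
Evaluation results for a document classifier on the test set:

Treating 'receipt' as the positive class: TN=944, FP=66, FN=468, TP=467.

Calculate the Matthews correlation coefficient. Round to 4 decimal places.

MCC = (TP·TN − FP·FN) / √((TP+FP)(TP+FN)(TN+FP)(TN+FN))
Numerator = 467·944 − 66·468 = 409960
Denominator = √(533·935·1010·1412) = √710714032600 = 843038.5712
MCC = 409960 / 843038.5712 = 0.4863

0.4863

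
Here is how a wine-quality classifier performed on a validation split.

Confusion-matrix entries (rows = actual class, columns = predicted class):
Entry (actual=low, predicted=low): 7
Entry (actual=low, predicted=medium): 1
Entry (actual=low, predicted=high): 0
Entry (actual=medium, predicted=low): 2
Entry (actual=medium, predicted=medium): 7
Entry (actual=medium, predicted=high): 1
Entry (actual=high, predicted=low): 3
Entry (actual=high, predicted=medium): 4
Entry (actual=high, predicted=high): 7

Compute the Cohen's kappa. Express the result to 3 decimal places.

0.494

Observed agreement pₒ = trace/N = 21/32 = 0.6563
Expected agreement pₑ = Σ (rowᵢ·colᵢ)/N² = (8·12 + 10·12 + 14·8)/32² = 0.3203
κ = (pₒ − pₑ)/(1 − pₑ) = (0.6563 − 0.3203)/(1 − 0.3203) = 0.494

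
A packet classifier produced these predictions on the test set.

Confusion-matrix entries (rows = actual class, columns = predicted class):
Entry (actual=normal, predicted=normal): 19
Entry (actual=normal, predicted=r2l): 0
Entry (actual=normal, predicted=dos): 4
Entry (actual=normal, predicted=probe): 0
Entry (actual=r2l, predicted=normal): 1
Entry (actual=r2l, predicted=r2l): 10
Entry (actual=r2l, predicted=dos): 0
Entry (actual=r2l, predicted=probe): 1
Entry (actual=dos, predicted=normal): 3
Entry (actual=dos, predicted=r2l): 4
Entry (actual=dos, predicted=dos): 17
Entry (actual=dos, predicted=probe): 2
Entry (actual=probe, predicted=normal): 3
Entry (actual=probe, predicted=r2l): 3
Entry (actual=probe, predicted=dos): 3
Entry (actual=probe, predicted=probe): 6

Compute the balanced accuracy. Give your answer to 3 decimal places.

0.678

Balanced accuracy = mean of per-class recall.
  normal: recall = 19/23 = 0.8261
  r2l: recall = 10/12 = 0.8333
  dos: recall = 17/26 = 0.6538
  probe: recall = 6/15 = 0.4000
Mean = (0.8261 + 0.8333 + 0.6538 + 0.4000) / 4 = 0.678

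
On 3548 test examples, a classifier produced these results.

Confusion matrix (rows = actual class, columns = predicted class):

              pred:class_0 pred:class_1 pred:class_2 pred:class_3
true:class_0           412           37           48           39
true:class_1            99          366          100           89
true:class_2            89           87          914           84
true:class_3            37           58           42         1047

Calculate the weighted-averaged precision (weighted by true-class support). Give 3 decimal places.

0.772

Per-class precision (TP/(TP+FP)):
  class_0: TP=412, FP=99+89+37=225 → 412/637 = 0.6468
  class_1: TP=366, FP=37+87+58=182 → 366/548 = 0.6679
  class_2: TP=914, FP=48+100+42=190 → 914/1104 = 0.8279
  class_3: TP=1047, FP=39+89+84=212 → 1047/1259 = 0.8316
Weighted-precision = Σ (supportᵢ/N)·precisionᵢ with N=3548: (536/3548)·0.6468 + (654/3548)·0.6679 + (1174/3548)·0.8279 + (1184/3548)·0.8316 = 0.772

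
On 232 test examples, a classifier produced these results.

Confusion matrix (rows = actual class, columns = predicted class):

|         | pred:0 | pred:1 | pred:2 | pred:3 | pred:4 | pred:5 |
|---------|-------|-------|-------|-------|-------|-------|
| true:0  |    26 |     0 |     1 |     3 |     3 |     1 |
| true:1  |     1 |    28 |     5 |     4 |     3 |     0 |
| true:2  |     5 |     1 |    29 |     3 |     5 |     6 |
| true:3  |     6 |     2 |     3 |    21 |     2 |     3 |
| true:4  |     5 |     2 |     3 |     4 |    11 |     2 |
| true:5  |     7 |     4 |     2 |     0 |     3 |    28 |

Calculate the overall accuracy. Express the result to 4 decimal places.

0.6164

Accuracy = trace / total = (26+28+29+21+11+28=143) / 232 = 143/232 = 0.6164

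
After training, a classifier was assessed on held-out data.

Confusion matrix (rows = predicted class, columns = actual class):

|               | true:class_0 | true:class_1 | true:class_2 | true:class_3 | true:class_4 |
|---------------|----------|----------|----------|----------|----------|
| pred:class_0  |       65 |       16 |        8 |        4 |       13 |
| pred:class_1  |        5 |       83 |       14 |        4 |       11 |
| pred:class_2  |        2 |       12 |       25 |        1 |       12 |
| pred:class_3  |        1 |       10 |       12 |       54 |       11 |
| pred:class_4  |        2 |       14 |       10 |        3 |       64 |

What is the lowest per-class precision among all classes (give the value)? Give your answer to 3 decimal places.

0.481

Per-class precision (TP/(TP+FP)):
  class_0: TP=65, FP=16+8+4+13=41 → 65/106 = 0.6132
  class_1: TP=83, FP=5+14+4+11=34 → 83/117 = 0.7094
  class_2: TP=25, FP=2+12+1+12=27 → 25/52 = 0.4808
  class_3: TP=54, FP=1+10+12+11=34 → 54/88 = 0.6136
  class_4: TP=64, FP=2+14+10+3=29 → 64/93 = 0.6882
Lowest is class 'class_2' with precision = 0.481.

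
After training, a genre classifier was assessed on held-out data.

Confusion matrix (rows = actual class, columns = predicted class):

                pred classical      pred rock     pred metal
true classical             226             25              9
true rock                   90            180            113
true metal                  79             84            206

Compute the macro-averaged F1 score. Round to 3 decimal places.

Per-class F1 score (2·TP/(2·TP+FP+FN)):
  classical: TP=226, FP=90+79=169, FN=25+9=34 → 452/655 = 0.6901
  rock: TP=180, FP=25+84=109, FN=90+113=203 → 360/672 = 0.5357
  metal: TP=206, FP=9+113=122, FN=79+84=163 → 412/697 = 0.5911
Macro-F1 score = mean = (0.6901 + 0.5357 + 0.5911) / 3 = 0.606

0.606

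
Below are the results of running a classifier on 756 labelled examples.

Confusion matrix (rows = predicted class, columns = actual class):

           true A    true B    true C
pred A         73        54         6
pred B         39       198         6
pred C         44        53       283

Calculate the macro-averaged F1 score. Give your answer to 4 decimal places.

0.6888

Per-class F1 score (2·TP/(2·TP+FP+FN)):
  A: TP=73, FP=54+6=60, FN=39+44=83 → 146/289 = 0.50519
  B: TP=198, FP=39+6=45, FN=54+53=107 → 396/548 = 0.72263
  C: TP=283, FP=44+53=97, FN=6+6=12 → 566/675 = 0.83852
Macro-F1 score = mean = (0.50519 + 0.72263 + 0.83852) / 3 = 0.6888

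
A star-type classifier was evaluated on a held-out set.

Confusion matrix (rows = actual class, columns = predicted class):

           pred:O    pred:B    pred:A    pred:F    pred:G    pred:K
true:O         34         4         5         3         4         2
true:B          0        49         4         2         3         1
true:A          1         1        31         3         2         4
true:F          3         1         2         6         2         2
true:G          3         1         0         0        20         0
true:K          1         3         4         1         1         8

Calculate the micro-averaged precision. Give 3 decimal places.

0.701

Micro-averaging pools counts across classes: ΣTP=148, ΣFP=63, ΣFN=63.
Micro-precision = TP/(TP+FP) on pooled counts = 0.701 (equals overall accuracy in single-label multiclass).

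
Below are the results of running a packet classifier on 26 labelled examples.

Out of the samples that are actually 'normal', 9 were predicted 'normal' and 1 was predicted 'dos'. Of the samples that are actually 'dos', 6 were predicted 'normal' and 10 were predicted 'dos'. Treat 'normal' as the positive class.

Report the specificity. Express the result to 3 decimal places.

0.625

Specificity = TN/(TN+FP) = 10/(10+6) = 0.625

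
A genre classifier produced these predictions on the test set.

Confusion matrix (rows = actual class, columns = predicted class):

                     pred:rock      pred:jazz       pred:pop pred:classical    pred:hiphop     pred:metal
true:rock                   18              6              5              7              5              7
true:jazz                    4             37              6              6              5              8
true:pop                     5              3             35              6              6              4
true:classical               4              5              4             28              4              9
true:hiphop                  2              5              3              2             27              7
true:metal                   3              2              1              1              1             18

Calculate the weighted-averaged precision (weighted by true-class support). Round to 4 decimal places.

0.5662

Per-class precision (TP/(TP+FP)):
  rock: TP=18, FP=4+5+4+2+3=18 → 18/36 = 0.50000
  jazz: TP=37, FP=6+3+5+5+2=21 → 37/58 = 0.63793
  pop: TP=35, FP=5+6+4+3+1=19 → 35/54 = 0.64815
  classical: TP=28, FP=7+6+6+2+1=22 → 28/50 = 0.56000
  hiphop: TP=27, FP=5+5+6+4+1=21 → 27/48 = 0.56250
  metal: TP=18, FP=7+8+4+9+7=35 → 18/53 = 0.33962
Weighted-precision = Σ (supportᵢ/N)·precisionᵢ with N=299: (48/299)·0.50000 + (66/299)·0.63793 + (59/299)·0.64815 + (54/299)·0.56000 + (46/299)·0.56250 + (26/299)·0.33962 = 0.5662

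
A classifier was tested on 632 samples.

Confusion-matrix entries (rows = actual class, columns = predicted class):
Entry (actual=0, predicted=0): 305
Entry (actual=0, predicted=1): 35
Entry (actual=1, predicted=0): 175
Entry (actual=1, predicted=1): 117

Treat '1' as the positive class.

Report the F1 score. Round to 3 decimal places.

0.527

Precision = TP/(TP+FP) = 117/152 = 0.7697
Recall = TP/(TP+FN) = 117/292 = 0.4007
F1 = 2·TP/(2·TP+FP+FN) = 234/444 = 0.527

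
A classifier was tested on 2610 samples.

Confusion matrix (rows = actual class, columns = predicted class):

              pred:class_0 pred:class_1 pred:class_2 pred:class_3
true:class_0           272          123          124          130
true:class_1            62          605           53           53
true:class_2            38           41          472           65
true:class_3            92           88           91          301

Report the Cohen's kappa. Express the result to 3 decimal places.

0.507

Observed agreement pₒ = trace/N = 1650/2610 = 0.6322
Expected agreement pₑ = Σ (rowᵢ·colᵢ)/N² = (649·464 + 773·857 + 616·740 + 572·549)/2610² = 0.2545
κ = (pₒ − pₑ)/(1 − pₑ) = (0.6322 − 0.2545)/(1 − 0.2545) = 0.507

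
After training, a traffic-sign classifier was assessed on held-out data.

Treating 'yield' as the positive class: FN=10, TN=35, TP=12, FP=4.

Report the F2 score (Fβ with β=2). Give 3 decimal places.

0.577

Fβ = (1+β²)·TP / ((1+β²)·TP + β²·FN + FP), with β²=4
= 5·12 / (5·12 + 4·10 + 4) = 0.577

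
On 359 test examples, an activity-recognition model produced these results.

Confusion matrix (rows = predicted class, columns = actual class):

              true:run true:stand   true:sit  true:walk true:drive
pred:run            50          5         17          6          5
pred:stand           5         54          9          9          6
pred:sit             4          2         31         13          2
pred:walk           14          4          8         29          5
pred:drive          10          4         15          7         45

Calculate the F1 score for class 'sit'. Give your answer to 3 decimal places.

Take TP from the diagonal, FP from the rest of the 'sit' prediction marginal, FN from the rest of the 'sit' actual marginal.
F1 score = 2·TP/(2·TP+FP+FN).
sit: TP=31, FP=4+2+13+2=21, FN=17+9+8+15=49 → 62/132 = 0.4697

0.470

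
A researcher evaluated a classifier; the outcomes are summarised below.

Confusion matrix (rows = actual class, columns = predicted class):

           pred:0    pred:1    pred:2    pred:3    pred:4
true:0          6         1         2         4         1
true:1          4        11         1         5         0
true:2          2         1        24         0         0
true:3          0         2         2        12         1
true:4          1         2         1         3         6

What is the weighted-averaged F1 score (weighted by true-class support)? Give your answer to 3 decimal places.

0.636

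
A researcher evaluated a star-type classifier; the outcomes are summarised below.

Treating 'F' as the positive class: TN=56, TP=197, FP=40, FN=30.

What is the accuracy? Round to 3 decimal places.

0.783

Accuracy = (TP+TN)/N = (197+56)/323 = 0.783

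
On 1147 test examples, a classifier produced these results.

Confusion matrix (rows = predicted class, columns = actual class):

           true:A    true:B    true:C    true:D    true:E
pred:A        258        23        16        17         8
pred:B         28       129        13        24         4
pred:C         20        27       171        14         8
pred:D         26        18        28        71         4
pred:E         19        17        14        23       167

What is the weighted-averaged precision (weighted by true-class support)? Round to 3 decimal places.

0.696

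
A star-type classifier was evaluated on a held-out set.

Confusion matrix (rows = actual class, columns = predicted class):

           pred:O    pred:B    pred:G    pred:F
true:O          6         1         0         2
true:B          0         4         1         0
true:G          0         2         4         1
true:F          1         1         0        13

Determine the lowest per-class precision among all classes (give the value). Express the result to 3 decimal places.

Per-class precision (TP/(TP+FP)):
  O: TP=6, FP=0+0+1=1 → 6/7 = 0.8571
  B: TP=4, FP=1+2+1=4 → 4/8 = 0.5000
  G: TP=4, FP=0+1+0=1 → 4/5 = 0.8000
  F: TP=13, FP=2+0+1=3 → 13/16 = 0.8125
Lowest is class 'B' with precision = 0.500.

0.500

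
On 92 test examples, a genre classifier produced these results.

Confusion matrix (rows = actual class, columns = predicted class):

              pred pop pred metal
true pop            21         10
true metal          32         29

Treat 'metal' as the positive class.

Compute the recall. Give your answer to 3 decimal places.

Recall = TP/(TP+FN) = 29/(29+32) = 29/61 = 0.475

0.475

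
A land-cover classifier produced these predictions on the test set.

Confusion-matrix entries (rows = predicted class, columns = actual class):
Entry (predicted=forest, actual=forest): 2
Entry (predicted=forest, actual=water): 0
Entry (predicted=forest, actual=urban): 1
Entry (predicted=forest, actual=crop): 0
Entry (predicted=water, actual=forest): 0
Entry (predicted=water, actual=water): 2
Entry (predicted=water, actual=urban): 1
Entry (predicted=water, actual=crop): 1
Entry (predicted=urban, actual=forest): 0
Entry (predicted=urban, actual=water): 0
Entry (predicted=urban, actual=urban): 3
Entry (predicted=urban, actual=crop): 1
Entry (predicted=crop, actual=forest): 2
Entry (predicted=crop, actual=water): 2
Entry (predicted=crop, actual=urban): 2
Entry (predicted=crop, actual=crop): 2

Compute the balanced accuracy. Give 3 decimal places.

Balanced accuracy = mean of per-class recall.
  forest: recall = 2/4 = 0.5000
  water: recall = 2/4 = 0.5000
  urban: recall = 3/7 = 0.4286
  crop: recall = 2/4 = 0.5000
Mean = (0.5000 + 0.5000 + 0.4286 + 0.5000) / 4 = 0.482

0.482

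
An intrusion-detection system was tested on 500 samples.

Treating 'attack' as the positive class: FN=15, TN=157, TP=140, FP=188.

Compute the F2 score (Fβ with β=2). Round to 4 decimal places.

Fβ = (1+β²)·TP / ((1+β²)·TP + β²·FN + FP), with β²=4
= 5·140 / (5·140 + 4·15 + 188) = 0.7384

0.7384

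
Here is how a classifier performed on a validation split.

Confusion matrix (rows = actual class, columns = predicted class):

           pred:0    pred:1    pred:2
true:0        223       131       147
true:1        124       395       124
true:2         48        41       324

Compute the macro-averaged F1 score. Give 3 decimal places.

Per-class F1 score (2·TP/(2·TP+FP+FN)):
  0: TP=223, FP=124+48=172, FN=131+147=278 → 446/896 = 0.4978
  1: TP=395, FP=131+41=172, FN=124+124=248 → 790/1210 = 0.6529
  2: TP=324, FP=147+124=271, FN=48+41=89 → 648/1008 = 0.6429
Macro-F1 score = mean = (0.4978 + 0.6529 + 0.6429) / 3 = 0.598

0.598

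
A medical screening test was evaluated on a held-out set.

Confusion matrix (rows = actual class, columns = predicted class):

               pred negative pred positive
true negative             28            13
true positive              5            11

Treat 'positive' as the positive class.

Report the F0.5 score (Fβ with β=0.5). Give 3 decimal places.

0.491

Fβ = (1+β²)·TP / ((1+β²)·TP + β²·FN + FP), with β²=1/4
= 1.25·11 / (1.25·11 + 0.25·5 + 13) = 0.491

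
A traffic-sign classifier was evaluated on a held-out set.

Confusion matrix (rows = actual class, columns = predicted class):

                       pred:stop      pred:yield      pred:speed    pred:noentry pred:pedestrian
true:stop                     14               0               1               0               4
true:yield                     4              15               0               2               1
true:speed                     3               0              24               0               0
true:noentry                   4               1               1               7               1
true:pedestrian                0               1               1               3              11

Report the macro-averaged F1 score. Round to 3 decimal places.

0.700

Per-class F1 score (2·TP/(2·TP+FP+FN)):
  stop: TP=14, FP=4+3+4+0=11, FN=0+1+0+4=5 → 28/44 = 0.6364
  yield: TP=15, FP=0+0+1+1=2, FN=4+0+2+1=7 → 30/39 = 0.7692
  speed: TP=24, FP=1+0+1+1=3, FN=3+0+0+0=3 → 48/54 = 0.8889
  noentry: TP=7, FP=0+2+0+3=5, FN=4+1+1+1=7 → 14/26 = 0.5385
  pedestrian: TP=11, FP=4+1+0+1=6, FN=0+1+1+3=5 → 22/33 = 0.6667
Macro-F1 score = mean = (0.6364 + 0.7692 + 0.8889 + 0.5385 + 0.6667) / 5 = 0.700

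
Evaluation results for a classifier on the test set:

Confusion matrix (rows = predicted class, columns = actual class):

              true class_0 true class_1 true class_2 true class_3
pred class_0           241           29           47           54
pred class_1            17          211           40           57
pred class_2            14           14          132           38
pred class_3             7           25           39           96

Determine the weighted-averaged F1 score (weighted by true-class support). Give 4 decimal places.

Per-class F1 score (2·TP/(2·TP+FP+FN)):
  class_0: TP=241, FP=29+47+54=130, FN=17+14+7=38 → 482/650 = 0.74154
  class_1: TP=211, FP=17+40+57=114, FN=29+14+25=68 → 422/604 = 0.69868
  class_2: TP=132, FP=14+14+38=66, FN=47+40+39=126 → 264/456 = 0.57895
  class_3: TP=96, FP=7+25+39=71, FN=54+57+38=149 → 192/412 = 0.46602
Weighted-F1 score = Σ (supportᵢ/N)·F1 scoreᵢ with N=1061: (279/1061)·0.74154 + (279/1061)·0.69868 + (258/1061)·0.57895 + (245/1061)·0.46602 = 0.6271

0.6271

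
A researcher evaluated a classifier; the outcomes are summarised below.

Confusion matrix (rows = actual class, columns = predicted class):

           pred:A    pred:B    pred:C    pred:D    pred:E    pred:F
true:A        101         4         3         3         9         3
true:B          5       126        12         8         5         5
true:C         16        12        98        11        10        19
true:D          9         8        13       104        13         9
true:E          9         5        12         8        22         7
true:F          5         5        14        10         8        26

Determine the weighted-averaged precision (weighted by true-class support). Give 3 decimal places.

Per-class precision (TP/(TP+FP)):
  A: TP=101, FP=5+16+9+9+5=44 → 101/145 = 0.6966
  B: TP=126, FP=4+12+8+5+5=34 → 126/160 = 0.7875
  C: TP=98, FP=3+12+13+12+14=54 → 98/152 = 0.6447
  D: TP=104, FP=3+8+11+8+10=40 → 104/144 = 0.7222
  E: TP=22, FP=9+5+10+13+8=45 → 22/67 = 0.3284
  F: TP=26, FP=3+5+19+9+7=43 → 26/69 = 0.3768
Weighted-precision = Σ (supportᵢ/N)·precisionᵢ with N=737: (123/737)·0.6966 + (161/737)·0.7875 + (166/737)·0.6447 + (156/737)·0.7222 + (63/737)·0.3284 + (68/737)·0.3768 = 0.649

0.649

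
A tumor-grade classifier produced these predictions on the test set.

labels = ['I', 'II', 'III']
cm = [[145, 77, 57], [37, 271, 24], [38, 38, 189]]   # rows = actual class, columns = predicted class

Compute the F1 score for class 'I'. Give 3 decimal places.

Treat 'I' as positive and all other classes as negative.
F1 score = 2·TP/(2·TP+FP+FN).
I: TP=145, FP=37+38=75, FN=77+57=134 → 290/499 = 0.5812

0.581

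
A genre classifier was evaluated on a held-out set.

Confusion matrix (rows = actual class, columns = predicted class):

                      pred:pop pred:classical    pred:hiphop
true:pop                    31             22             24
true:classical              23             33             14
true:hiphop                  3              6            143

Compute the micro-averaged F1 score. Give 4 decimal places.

0.6923

Micro-averaging pools counts across classes: ΣTP=207, ΣFP=92, ΣFN=92.
Micro-F1 score = 2·TP/(2·TP+FP+FN) on pooled counts = 0.6923 (equals overall accuracy in single-label multiclass).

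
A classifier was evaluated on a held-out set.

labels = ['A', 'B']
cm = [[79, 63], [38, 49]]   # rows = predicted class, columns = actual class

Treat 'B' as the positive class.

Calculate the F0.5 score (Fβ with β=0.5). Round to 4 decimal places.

0.5326

Fβ = (1+β²)·TP / ((1+β²)·TP + β²·FN + FP), with β²=1/4
= 1.25·49 / (1.25·49 + 0.25·63 + 38) = 0.5326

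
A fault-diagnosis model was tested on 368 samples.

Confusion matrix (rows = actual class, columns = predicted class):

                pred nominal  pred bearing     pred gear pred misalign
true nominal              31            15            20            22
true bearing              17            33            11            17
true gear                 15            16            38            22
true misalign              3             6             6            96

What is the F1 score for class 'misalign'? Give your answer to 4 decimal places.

0.7164

Take TP from the diagonal, FP from the rest of the 'misalign' prediction marginal, FN from the rest of the 'misalign' actual marginal.
F1 score = 2·TP/(2·TP+FP+FN).
misalign: TP=96, FP=22+17+22=61, FN=3+6+6=15 → 192/268 = 0.71642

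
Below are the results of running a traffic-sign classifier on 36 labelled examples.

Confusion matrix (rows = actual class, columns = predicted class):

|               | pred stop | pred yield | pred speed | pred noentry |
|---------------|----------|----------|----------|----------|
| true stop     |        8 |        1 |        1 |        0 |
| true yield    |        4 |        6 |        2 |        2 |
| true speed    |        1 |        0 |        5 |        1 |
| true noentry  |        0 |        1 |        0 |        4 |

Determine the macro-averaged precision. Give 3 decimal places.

0.640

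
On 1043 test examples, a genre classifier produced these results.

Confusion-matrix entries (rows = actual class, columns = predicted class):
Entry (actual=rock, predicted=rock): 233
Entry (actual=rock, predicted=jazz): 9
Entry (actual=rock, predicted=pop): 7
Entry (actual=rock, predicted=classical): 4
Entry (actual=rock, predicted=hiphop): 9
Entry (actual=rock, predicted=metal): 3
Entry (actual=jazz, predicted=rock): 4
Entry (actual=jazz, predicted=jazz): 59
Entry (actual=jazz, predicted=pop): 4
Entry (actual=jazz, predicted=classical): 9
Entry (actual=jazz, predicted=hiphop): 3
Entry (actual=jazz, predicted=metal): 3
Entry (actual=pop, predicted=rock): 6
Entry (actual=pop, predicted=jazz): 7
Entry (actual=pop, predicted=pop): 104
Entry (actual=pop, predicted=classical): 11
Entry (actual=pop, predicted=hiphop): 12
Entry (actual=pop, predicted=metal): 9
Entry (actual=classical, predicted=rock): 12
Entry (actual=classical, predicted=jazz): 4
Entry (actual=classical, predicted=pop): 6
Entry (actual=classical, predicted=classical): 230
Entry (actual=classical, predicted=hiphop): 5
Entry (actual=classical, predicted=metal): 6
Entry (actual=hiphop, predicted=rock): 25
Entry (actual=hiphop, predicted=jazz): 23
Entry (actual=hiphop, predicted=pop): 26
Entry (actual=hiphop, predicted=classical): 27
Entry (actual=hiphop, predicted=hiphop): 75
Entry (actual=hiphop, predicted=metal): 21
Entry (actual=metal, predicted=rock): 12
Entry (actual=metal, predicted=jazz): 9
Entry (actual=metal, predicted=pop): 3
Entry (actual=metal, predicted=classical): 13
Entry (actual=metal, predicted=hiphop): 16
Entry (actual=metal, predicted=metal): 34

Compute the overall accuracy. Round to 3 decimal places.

Accuracy = trace / total = (233+59+104+230+75+34=735) / 1043 = 735/1043 = 0.705

0.705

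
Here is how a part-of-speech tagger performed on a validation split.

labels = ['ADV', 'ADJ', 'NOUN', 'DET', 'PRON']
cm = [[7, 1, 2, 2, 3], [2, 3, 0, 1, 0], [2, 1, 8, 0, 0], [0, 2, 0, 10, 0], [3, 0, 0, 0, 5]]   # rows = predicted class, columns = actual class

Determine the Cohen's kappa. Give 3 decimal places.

0.534

Observed agreement pₒ = trace/N = 33/52 = 0.6346
Expected agreement pₑ = Σ (rowᵢ·colᵢ)/N² = (14·15 + 7·6 + 10·11 + 13·12 + 8·8)/52² = 0.2152
κ = (pₒ − pₑ)/(1 − pₑ) = (0.6346 − 0.2152)/(1 − 0.2152) = 0.534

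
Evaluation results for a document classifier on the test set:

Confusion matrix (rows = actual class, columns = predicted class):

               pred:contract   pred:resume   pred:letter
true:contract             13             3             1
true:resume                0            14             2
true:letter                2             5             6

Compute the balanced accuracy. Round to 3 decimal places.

0.700

Balanced accuracy = mean of per-class recall.
  contract: recall = 13/17 = 0.7647
  resume: recall = 14/16 = 0.8750
  letter: recall = 6/13 = 0.4615
Mean = (0.7647 + 0.8750 + 0.4615) / 3 = 0.700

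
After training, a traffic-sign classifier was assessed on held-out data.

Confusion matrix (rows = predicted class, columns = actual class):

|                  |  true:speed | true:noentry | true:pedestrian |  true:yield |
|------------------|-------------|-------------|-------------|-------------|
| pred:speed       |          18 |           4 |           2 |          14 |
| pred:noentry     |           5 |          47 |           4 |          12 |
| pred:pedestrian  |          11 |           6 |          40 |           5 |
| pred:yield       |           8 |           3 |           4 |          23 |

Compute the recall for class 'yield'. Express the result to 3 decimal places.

0.426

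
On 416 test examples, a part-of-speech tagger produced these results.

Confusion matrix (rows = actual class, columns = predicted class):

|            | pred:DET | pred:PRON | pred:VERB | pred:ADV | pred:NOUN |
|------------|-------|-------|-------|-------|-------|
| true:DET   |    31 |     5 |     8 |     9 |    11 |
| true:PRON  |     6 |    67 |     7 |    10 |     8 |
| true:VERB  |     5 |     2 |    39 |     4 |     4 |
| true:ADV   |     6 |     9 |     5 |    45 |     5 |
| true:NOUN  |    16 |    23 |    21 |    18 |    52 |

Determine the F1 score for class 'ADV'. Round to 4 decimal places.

0.5769

F1 score = 2·TP/(2·TP+FP+FN).
ADV: TP=45, FP=9+10+4+18=41, FN=6+9+5+5=25 → 90/156 = 0.57692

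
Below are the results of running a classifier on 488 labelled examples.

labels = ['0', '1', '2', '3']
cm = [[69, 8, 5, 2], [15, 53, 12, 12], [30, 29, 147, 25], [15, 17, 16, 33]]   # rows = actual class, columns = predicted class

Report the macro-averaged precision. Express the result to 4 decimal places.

0.5763

Per-class precision (TP/(TP+FP)):
  0: TP=69, FP=15+30+15=60 → 69/129 = 0.53488
  1: TP=53, FP=8+29+17=54 → 53/107 = 0.49533
  2: TP=147, FP=5+12+16=33 → 147/180 = 0.81667
  3: TP=33, FP=2+12+25=39 → 33/72 = 0.45833
Macro-precision = mean = (0.53488 + 0.49533 + 0.81667 + 0.45833) / 4 = 0.5763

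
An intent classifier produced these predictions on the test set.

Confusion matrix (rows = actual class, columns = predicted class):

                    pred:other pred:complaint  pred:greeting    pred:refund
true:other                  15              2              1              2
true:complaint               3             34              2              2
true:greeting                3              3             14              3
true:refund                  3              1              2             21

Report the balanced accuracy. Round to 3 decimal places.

Balanced accuracy = mean of per-class recall.
  other: recall = 15/20 = 0.7500
  complaint: recall = 34/41 = 0.8293
  greeting: recall = 14/23 = 0.6087
  refund: recall = 21/27 = 0.7778
Mean = (0.7500 + 0.8293 + 0.6087 + 0.7778) / 4 = 0.741

0.741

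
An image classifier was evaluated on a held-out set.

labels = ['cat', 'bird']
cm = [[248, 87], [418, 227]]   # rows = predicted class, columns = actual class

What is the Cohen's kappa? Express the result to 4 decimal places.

Observed agreement pₒ = trace/N = 475/980 = 0.48469
Expected agreement pₑ = Σ (rowᵢ·colᵢ)/N² = (666·335 + 314·645)/980² = 0.44319
κ = (pₒ − pₑ)/(1 − pₑ) = (0.48469 − 0.44319)/(1 − 0.44319) = 0.0745

0.0745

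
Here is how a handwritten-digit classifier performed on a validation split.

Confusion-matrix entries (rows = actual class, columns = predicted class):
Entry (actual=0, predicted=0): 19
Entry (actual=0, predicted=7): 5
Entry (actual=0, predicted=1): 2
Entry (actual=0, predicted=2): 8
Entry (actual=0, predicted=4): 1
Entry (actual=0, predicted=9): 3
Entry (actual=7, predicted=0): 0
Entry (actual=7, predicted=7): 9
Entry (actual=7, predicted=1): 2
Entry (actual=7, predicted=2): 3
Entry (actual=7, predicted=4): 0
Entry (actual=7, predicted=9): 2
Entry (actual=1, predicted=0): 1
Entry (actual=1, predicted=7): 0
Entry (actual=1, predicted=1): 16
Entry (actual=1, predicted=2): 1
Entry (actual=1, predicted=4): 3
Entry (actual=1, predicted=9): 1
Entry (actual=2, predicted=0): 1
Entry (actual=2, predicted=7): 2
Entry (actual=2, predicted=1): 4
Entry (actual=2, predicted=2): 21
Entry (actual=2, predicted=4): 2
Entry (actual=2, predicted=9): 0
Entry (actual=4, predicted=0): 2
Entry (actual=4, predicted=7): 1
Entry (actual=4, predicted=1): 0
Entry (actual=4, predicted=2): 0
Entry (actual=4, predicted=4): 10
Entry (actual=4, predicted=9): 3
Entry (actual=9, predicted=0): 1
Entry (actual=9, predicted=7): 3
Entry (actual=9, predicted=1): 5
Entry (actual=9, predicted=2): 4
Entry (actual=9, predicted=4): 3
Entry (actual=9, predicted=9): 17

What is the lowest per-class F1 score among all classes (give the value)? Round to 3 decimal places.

0.500

Per-class F1 score (2·TP/(2·TP+FP+FN)):
  0: TP=19, FP=0+1+1+2+1=5, FN=5+2+8+1+3=19 → 38/62 = 0.6129
  7: TP=9, FP=5+0+2+1+3=11, FN=0+2+3+0+2=7 → 18/36 = 0.5000
  1: TP=16, FP=2+2+4+0+5=13, FN=1+0+1+3+1=6 → 32/51 = 0.6275
  2: TP=21, FP=8+3+1+0+4=16, FN=1+2+4+2+0=9 → 42/67 = 0.6269
  4: TP=10, FP=1+0+3+2+3=9, FN=2+1+0+0+3=6 → 20/35 = 0.5714
  9: TP=17, FP=3+2+1+0+3=9, FN=1+3+5+4+3=16 → 34/59 = 0.5763
Lowest is class '7' with F1 score = 0.500.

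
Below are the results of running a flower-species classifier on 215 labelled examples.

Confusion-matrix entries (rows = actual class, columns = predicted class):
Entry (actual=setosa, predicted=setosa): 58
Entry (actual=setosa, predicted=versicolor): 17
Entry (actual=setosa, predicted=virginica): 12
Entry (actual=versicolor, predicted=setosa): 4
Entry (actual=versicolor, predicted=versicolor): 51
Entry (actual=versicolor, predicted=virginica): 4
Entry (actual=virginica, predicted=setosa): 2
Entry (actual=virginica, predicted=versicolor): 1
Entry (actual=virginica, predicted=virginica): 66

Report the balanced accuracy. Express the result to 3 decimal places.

Balanced accuracy = mean of per-class recall.
  setosa: recall = 58/87 = 0.6667
  versicolor: recall = 51/59 = 0.8644
  virginica: recall = 66/69 = 0.9565
Mean = (0.6667 + 0.8644 + 0.9565) / 3 = 0.829

0.829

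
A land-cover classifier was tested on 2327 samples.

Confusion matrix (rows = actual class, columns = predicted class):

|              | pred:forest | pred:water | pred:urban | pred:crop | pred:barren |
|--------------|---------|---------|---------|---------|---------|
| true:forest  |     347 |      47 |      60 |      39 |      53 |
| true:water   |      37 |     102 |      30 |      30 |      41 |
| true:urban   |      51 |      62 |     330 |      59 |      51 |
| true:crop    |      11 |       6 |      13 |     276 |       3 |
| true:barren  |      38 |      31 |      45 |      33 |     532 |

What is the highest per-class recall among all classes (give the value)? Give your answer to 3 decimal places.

0.893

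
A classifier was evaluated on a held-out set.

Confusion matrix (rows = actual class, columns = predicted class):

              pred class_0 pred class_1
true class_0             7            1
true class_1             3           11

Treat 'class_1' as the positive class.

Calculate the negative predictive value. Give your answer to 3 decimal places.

NPV = TN/(TN+FN) = 7/(7+3) = 0.700

0.700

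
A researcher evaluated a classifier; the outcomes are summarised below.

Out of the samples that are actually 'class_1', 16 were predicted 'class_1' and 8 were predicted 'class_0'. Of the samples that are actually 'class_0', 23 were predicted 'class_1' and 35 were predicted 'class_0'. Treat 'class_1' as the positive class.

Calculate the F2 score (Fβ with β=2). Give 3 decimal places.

Fβ = (1+β²)·TP / ((1+β²)·TP + β²·FN + FP), with β²=4
= 5·16 / (5·16 + 4·8 + 23) = 0.593

0.593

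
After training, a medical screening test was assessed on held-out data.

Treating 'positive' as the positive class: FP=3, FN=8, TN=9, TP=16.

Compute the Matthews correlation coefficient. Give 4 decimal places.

MCC = (TP·TN − FP·FN) / √((TP+FP)(TP+FN)(TN+FP)(TN+FN))
Numerator = 16·9 − 3·8 = 120
Denominator = √(19·24·12·17) = √93024 = 304.9984
MCC = 120 / 304.9984 = 0.3934

0.3934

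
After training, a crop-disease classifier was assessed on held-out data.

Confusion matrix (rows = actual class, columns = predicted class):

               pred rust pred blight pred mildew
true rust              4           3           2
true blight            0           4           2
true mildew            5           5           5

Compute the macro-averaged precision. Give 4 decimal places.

Per-class precision (TP/(TP+FP)):
  rust: TP=4, FP=0+5=5 → 4/9 = 0.44444
  blight: TP=4, FP=3+5=8 → 4/12 = 0.33333
  mildew: TP=5, FP=2+2=4 → 5/9 = 0.55556
Macro-precision = mean = (0.44444 + 0.33333 + 0.55556) / 3 = 0.4444

0.4444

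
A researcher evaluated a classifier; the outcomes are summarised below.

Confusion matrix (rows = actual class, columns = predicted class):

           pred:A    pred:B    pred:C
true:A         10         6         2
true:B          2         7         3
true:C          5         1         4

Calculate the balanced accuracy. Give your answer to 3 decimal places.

Balanced accuracy = mean of per-class recall.
  A: recall = 10/18 = 0.5556
  B: recall = 7/12 = 0.5833
  C: recall = 4/10 = 0.4000
Mean = (0.5556 + 0.5833 + 0.4000) / 3 = 0.513

0.513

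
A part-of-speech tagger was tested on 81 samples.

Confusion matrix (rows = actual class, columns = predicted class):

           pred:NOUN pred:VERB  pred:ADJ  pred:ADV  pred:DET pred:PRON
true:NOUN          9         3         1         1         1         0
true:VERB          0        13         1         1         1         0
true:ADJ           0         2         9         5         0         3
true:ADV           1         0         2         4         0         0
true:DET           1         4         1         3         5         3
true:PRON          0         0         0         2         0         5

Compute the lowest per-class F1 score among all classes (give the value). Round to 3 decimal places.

Per-class F1 score (2·TP/(2·TP+FP+FN)):
  NOUN: TP=9, FP=0+0+1+1+0=2, FN=3+1+1+1+0=6 → 18/26 = 0.6923
  VERB: TP=13, FP=3+2+0+4+0=9, FN=0+1+1+1+0=3 → 26/38 = 0.6842
  ADJ: TP=9, FP=1+1+2+1+0=5, FN=0+2+5+0+3=10 → 18/33 = 0.5455
  ADV: TP=4, FP=1+1+5+3+2=12, FN=1+0+2+0+0=3 → 8/23 = 0.3478
  DET: TP=5, FP=1+1+0+0+0=2, FN=1+4+1+3+3=12 → 10/24 = 0.4167
  PRON: TP=5, FP=0+0+3+0+3=6, FN=0+0+0+2+0=2 → 10/18 = 0.5556
Lowest is class 'ADV' with F1 score = 0.348.

0.348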